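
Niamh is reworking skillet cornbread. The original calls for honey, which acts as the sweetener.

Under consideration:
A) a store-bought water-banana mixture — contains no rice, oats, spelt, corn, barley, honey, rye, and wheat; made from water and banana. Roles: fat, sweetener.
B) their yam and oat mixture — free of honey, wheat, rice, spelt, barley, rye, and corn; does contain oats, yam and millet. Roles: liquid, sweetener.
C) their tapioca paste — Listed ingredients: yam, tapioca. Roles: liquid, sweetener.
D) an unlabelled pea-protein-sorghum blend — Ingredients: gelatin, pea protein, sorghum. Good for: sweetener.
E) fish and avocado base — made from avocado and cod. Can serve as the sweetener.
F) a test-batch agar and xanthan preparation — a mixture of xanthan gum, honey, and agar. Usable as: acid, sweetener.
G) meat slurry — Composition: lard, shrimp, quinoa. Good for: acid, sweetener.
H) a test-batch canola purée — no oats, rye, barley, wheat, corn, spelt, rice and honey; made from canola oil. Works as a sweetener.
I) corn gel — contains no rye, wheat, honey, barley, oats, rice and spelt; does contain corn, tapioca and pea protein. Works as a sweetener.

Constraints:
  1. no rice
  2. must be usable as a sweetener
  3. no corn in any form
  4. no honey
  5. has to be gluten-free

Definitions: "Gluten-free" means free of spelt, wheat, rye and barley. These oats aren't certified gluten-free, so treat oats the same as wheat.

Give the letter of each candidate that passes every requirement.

A, C, D, E, G, H

A: works as a sweetener, no honey, no corn — keep
B: has oats, so not gluten-free — out
C: no rice, no corn — OK
D: all constraints satisfied — valid
E: no corn, no rice — OK
F: has honey, so not honey-free — reject
G: no rice, no honey — keep
H: nothing on the exclusion list — OK
I: has corn, so not corn-free — reject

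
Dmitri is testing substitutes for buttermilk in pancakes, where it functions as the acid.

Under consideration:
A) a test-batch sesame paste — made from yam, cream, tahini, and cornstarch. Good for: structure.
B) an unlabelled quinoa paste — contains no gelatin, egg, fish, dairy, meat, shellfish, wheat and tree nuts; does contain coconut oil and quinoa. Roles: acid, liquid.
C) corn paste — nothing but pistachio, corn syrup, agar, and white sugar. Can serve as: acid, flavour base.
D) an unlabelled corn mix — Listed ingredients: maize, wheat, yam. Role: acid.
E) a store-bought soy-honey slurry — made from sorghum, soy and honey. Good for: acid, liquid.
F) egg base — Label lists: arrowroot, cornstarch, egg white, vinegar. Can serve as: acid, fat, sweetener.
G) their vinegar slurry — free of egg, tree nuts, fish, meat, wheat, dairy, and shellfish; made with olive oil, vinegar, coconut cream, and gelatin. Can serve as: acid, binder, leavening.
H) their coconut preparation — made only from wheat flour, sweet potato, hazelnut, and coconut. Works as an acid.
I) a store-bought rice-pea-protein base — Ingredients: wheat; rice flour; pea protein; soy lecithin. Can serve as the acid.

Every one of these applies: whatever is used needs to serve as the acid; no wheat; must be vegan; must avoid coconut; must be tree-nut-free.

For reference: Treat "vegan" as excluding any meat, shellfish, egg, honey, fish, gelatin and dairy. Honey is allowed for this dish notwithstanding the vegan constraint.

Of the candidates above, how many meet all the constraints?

A: not usable as an acid; has cream, so not vegan — reject
B: has coconut oil, so not coconut-free — no
C: has pistachio, so not tree-nut-free — no
D: has wheat, so not wheat-free — out
E: honey is permitted under the vegan carve-out; nothing else excluded — OK
F: has egg white, so not vegan — out
G: has gelatin, so not vegan; has coconut cream, so not coconut-free — out
H: has coconut, so not coconut-free; has hazelnut, so not tree-nut-free (and 1 more) — reject
I: has wheat, so not wheat-free — out

1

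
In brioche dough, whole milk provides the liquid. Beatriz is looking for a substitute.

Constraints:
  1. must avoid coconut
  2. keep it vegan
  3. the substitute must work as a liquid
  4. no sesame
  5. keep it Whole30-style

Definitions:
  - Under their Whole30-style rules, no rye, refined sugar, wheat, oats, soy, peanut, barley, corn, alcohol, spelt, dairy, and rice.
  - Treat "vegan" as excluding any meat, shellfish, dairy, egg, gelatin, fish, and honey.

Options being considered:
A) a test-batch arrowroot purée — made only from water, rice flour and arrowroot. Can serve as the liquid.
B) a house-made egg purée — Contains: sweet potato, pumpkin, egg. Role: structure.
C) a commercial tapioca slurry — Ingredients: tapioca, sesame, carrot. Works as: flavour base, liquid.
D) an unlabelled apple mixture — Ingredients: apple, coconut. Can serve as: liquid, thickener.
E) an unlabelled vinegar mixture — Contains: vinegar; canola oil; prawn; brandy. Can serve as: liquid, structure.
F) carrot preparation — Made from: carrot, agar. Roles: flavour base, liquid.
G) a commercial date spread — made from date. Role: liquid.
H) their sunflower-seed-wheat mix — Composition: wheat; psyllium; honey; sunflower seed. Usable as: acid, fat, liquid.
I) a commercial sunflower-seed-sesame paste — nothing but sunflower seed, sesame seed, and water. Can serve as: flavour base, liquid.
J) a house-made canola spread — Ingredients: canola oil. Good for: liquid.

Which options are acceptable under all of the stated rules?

F, G, J

A: has rice flour, so not Whole30-style — no
B: not usable as a liquid; has egg, so not vegan — out
C: has sesame, so not sesame-free — reject
D: has coconut, so not coconut-free — out
E: has brandy, so not Whole30-style; has prawn, so not vegan — no
F: Whole30-style, no coconut — keep
G: only date; none excluded — valid
H: has wheat, so not Whole30-style; has honey, so not vegan — no
I: has sesame seed, so not sesame-free — out
J: nothing on the exclusion list — OK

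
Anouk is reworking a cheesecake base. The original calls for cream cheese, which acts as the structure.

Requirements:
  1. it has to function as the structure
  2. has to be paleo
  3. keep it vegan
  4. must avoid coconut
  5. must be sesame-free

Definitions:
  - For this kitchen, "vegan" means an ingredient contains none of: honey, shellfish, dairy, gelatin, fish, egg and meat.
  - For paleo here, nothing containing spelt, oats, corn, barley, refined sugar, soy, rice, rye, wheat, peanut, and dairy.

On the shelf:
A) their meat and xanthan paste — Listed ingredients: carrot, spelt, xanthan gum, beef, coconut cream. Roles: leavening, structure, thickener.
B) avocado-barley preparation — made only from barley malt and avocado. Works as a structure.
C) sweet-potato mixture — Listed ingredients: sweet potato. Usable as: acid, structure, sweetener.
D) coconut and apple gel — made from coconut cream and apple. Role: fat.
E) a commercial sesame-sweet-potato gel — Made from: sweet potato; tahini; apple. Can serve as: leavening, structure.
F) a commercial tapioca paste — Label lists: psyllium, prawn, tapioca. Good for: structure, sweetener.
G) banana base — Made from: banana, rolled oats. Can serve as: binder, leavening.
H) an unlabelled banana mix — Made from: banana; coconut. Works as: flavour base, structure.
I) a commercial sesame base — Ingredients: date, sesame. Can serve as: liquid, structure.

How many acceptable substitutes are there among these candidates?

A: has beef, so not vegan; has spelt, so not paleo (and 1 more) — reject
B: has barley malt, so not paleo — no
C: vegan, no coconut — keep
D: not usable as a structure; has coconut cream, so not coconut-free — reject
E: has tahini, so not sesame-free — out
F: has prawn, so not vegan — out
G: not usable as a structure; has rolled oats, so not paleo — no
H: has coconut, so not coconut-free — out
I: has sesame, so not sesame-free — reject

1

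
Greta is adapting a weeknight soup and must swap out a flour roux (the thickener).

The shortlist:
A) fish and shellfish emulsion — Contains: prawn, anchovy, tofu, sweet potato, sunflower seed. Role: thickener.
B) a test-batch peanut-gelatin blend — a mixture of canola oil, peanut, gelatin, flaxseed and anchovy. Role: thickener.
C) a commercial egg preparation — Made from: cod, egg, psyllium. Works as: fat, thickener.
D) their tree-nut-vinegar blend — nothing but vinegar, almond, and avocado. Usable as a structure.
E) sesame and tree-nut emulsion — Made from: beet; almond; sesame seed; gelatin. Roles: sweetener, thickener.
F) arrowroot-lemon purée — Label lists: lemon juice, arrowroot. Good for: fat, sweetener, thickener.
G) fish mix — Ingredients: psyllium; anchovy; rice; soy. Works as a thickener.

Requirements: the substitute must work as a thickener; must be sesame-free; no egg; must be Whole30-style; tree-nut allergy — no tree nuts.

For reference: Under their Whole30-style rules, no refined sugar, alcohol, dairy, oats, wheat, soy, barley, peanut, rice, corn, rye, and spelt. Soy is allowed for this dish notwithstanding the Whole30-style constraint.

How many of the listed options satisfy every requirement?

A: soy is permitted under the Whole30-style carve-out; nothing else excluded — keep
B: has peanut, so not Whole30-style — reject
C: has egg, so not egg-free — out
D: not usable as a thickener; has almond, so not tree-nut-free — reject
E: has almond, so not tree-nut-free; has sesame seed, so not sesame-free — out
F: works as a thickener, no tree nuts, no sesame — keep
G: has rice, so not Whole30-style — no

2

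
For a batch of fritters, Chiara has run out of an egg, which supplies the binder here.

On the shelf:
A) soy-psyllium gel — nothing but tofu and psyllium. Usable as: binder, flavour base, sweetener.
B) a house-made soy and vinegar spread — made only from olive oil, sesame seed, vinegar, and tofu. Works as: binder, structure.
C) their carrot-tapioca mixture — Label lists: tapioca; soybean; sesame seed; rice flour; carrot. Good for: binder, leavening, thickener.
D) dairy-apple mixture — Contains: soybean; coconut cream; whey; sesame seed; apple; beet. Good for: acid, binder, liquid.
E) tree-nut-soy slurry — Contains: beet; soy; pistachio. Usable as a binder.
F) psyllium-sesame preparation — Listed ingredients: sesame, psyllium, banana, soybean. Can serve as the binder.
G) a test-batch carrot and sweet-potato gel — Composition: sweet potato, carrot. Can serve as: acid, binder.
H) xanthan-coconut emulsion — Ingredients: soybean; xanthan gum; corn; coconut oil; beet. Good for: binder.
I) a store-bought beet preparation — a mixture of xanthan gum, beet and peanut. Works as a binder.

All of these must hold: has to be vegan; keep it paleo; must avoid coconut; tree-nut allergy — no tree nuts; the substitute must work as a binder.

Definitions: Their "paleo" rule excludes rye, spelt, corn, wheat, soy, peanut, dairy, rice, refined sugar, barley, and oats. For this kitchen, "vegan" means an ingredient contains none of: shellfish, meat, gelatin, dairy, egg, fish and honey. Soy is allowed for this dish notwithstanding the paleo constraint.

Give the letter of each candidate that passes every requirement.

A, B, F, G

A: soy is permitted under the paleo carve-out; nothing else excluded — keep
B: soy is permitted under the paleo carve-out; nothing else excluded — valid
C: has rice flour, so not paleo — reject
D: has whey, so not paleo; has whey, so not vegan (and 1 more) — no
E: has pistachio, so not tree-nut-free — no
F: soy is permitted under the paleo carve-out; nothing else excluded — valid
G: vegan, no coconut — valid
H: has corn, so not paleo; has coconut oil, so not coconut-free — reject
I: has peanut, so not paleo — out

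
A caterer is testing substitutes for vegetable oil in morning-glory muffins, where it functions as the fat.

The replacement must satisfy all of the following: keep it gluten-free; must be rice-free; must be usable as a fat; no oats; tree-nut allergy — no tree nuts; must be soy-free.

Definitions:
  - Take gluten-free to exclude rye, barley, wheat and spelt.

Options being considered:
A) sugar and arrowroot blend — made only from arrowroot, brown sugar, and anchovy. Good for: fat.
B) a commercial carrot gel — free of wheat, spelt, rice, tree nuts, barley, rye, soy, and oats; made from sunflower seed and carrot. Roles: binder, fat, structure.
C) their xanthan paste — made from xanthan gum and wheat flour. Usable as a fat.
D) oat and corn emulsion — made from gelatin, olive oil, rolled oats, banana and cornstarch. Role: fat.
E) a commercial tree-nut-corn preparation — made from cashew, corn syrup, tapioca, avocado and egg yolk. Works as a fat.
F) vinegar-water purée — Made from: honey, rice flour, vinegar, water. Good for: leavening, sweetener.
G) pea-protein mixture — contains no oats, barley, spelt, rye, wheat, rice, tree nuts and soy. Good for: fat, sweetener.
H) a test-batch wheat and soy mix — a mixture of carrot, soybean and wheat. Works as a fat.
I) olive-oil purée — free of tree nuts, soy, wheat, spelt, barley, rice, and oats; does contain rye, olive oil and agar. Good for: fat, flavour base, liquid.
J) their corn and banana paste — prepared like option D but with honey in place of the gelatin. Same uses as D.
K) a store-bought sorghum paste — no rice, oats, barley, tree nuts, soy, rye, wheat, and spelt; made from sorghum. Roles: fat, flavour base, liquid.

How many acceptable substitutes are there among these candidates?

4

A: works as a fat, no soy, no oats — valid
B: works as a fat, no rice, gluten-free — keep
C: has wheat flour, so not gluten-free — out
D: has rolled oats, so not oat-free — no
E: has cashew, so not tree-nut-free — reject
F: not usable as a fat; has rice flour, so not rice-free — reject
G: works as a fat, gluten-free, no tree nuts — OK
H: has wheat, so not gluten-free; has soybean, so not soy-free — out
I: has rye, so not gluten-free — no
J: has rolled oats, so not oat-free — no
K: no oats, gluten-free — keep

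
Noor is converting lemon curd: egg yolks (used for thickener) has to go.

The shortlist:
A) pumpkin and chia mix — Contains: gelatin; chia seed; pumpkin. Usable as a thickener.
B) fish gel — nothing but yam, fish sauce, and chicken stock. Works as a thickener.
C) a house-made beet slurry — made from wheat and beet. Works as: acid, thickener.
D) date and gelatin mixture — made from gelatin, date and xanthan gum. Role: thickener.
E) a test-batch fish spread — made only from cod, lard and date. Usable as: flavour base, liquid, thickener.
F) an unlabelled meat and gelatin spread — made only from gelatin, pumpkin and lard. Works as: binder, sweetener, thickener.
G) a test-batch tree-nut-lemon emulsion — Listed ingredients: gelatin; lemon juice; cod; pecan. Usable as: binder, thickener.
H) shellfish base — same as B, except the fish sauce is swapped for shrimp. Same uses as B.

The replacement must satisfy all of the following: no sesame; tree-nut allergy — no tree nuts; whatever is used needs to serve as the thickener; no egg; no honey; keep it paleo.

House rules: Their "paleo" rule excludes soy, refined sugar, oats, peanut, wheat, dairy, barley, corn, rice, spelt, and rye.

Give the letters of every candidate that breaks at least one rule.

C, G

A: paleo, no tree nuts — valid
B: only fish sauce, chicken stock, and yam; none excluded — keep
C: has wheat, so not paleo — no
D: only gelatin, date and xanthan gum; none excluded — OK
E: nothing on the exclusion list — keep
F: only gelatin, lard, and pumpkin; none excluded — valid
G: has pecan, so not tree-nut-free — no
H: every rule checks out — OK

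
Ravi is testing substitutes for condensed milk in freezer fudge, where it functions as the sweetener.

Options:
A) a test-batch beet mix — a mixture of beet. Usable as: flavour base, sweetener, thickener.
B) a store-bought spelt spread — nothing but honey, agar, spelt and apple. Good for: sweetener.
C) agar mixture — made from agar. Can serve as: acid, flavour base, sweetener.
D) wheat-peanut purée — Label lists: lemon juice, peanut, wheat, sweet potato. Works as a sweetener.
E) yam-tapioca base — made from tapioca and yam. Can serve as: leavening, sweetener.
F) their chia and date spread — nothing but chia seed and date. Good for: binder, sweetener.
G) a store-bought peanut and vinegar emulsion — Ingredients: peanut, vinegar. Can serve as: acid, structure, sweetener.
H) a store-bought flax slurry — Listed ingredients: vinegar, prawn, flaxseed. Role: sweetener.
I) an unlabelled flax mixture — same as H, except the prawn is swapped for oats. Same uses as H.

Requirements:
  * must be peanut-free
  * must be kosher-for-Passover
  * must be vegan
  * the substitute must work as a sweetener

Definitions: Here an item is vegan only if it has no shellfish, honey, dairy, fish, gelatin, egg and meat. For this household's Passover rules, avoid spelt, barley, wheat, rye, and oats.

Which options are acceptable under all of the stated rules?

A, C, E, F

A: works as a sweetener, no peanut, vegan — keep
B: has honey, so not vegan; has spelt, so not kosher-for-Passover — out
C: vegan, no peanut — valid
D: has wheat, so not kosher-for-Passover; has peanut, so not peanut-free — no
E: nothing on the exclusion list — keep
F: kosher-for-Passover, vegan — keep
G: has peanut, so not peanut-free — no
H: has prawn, so not vegan — no
I: has oats, so not kosher-for-Passover — reject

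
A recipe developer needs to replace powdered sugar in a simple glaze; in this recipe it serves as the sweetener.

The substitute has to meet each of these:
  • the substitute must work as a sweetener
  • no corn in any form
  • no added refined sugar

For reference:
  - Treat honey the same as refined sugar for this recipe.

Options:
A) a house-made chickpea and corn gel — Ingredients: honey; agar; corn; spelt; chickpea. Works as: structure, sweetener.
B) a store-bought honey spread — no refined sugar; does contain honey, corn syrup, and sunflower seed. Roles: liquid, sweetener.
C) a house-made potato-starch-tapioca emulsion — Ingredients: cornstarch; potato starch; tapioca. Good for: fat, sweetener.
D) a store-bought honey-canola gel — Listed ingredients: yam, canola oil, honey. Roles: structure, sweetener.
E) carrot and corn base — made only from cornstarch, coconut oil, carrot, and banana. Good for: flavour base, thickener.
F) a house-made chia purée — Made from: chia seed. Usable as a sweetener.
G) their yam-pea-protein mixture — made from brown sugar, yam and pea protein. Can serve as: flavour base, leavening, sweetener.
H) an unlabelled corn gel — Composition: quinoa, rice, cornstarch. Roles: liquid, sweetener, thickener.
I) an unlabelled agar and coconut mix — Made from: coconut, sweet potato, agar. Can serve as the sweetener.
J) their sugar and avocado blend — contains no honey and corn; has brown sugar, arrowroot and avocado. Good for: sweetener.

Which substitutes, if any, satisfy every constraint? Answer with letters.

F, I

A: has corn, so not corn-free; has honey, so not no-added-sugar — reject
B: has corn syrup, so not corn-free; has honey, so not no-added-sugar — reject
C: has cornstarch, so not corn-free — no
D: has honey, so not no-added-sugar — reject
E: not usable as a sweetener; has cornstarch, so not corn-free — no
F: only chia seed; none excluded — keep
G: has brown sugar, so not no-added-sugar — no
H: has cornstarch, so not corn-free — reject
I: nothing on the exclusion list — OK
J: has brown sugar, so not no-added-sugar — reject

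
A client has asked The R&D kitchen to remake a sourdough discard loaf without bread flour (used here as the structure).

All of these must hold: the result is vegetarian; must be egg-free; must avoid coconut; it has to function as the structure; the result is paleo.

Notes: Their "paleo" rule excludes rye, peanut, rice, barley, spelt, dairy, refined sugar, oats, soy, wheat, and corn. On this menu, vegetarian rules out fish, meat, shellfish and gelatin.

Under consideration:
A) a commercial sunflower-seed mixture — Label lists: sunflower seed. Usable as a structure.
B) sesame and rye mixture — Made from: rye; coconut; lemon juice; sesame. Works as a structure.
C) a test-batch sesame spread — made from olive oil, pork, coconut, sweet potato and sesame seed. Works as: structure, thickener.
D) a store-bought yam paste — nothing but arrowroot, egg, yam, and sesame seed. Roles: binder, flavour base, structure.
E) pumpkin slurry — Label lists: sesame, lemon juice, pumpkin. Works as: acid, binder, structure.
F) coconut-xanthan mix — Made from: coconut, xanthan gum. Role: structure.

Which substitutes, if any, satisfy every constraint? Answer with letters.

A, E

A: works as a structure, no egg, vegetarian — keep
B: has rye, so not paleo; has coconut, so not coconut-free — out
C: has pork, so not vegetarian; has coconut, so not coconut-free — out
D: has egg, so not egg-free — reject
E: nothing on the exclusion list — valid
F: has coconut, so not coconut-free — no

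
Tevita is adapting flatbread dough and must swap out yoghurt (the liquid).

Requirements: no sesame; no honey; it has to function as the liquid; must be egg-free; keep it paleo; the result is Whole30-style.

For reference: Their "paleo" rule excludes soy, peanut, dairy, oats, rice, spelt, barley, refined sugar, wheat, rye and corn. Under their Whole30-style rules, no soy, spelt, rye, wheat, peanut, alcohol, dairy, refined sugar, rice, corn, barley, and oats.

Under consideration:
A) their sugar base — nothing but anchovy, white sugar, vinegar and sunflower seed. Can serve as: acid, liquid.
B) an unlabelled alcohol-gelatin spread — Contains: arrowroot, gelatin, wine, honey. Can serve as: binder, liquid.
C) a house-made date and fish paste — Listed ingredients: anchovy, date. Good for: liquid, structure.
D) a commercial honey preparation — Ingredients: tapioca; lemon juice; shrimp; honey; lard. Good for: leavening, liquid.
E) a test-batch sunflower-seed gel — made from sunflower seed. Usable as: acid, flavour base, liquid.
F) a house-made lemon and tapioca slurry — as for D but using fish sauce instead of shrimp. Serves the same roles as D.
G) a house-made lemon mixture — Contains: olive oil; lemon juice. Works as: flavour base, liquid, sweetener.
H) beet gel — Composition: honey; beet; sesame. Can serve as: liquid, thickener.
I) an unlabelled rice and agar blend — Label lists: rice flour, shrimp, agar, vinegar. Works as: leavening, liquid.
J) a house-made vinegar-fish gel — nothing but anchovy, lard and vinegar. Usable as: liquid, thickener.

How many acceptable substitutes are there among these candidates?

A: has white sugar, so not paleo; has white sugar, so not Whole30-style — reject
B: has wine, so not Whole30-style; has honey, so not honey-free — no
C: only anchovy and date; none excluded — OK
D: has honey, so not honey-free — out
E: only sunflower seed; none excluded — valid
F: has honey, so not honey-free — out
G: paleo, no sesame — keep
H: has honey, so not honey-free; has sesame, so not sesame-free — reject
I: has rice flour, so not paleo; has rice flour, so not Whole30-style — reject
J: only anchovy, lard and vinegar; none excluded — valid

4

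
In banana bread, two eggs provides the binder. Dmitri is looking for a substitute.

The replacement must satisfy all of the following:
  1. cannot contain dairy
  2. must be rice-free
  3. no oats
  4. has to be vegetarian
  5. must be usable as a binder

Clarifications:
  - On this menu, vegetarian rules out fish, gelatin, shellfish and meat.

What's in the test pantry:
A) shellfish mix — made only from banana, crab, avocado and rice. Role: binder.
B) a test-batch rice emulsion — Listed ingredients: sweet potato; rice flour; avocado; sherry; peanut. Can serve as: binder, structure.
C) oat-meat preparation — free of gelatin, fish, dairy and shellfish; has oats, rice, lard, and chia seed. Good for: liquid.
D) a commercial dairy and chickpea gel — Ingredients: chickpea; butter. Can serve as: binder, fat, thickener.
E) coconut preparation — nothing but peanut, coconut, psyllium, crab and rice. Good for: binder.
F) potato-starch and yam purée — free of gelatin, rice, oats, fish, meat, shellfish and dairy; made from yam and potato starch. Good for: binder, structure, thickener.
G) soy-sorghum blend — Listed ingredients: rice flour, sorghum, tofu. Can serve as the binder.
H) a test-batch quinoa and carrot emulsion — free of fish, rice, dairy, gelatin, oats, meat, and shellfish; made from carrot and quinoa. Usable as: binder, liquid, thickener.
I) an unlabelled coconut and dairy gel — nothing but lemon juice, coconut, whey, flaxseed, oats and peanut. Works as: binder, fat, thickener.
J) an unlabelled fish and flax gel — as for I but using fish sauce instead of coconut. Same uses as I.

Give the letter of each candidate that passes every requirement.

F, H

A: has crab, so not vegetarian; has rice, so not rice-free — no
B: has rice flour, so not rice-free — reject
C: not usable as a binder; has lard, so not vegetarian (and 2 more) — no
D: has butter, so not dairy-free — reject
E: has crab, so not vegetarian; has rice, so not rice-free — out
F: no rice, vegetarian — keep
G: has rice flour, so not rice-free — reject
H: all constraints satisfied — OK
I: has oats, so not oat-free; has whey, so not dairy-free — reject
J: has fish sauce, so not vegetarian; has oats, so not oat-free (and 1 more) — out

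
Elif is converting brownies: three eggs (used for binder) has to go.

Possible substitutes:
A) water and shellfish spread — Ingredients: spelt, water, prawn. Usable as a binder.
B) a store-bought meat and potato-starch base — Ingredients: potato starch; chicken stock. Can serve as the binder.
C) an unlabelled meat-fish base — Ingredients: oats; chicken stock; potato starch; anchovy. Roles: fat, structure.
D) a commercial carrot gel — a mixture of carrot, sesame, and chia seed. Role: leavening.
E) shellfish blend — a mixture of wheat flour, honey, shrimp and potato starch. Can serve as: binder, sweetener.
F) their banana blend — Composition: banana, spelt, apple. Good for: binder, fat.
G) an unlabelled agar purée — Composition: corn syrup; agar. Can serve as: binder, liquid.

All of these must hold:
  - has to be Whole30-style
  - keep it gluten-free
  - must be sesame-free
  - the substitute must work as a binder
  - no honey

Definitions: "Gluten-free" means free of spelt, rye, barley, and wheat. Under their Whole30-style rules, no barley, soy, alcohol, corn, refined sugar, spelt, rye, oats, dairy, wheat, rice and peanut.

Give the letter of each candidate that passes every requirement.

B

A: has spelt, so not gluten-free; has spelt, so not Whole30-style — reject
B: all constraints satisfied — keep
C: not usable as a binder; has oats, so not Whole30-style — reject
D: not usable as a binder; has sesame, so not sesame-free — reject
E: has wheat flour, so not gluten-free; has wheat flour, so not Whole30-style (and 1 more) — out
F: has spelt, so not gluten-free; has spelt, so not Whole30-style — reject
G: has corn syrup, so not Whole30-style — out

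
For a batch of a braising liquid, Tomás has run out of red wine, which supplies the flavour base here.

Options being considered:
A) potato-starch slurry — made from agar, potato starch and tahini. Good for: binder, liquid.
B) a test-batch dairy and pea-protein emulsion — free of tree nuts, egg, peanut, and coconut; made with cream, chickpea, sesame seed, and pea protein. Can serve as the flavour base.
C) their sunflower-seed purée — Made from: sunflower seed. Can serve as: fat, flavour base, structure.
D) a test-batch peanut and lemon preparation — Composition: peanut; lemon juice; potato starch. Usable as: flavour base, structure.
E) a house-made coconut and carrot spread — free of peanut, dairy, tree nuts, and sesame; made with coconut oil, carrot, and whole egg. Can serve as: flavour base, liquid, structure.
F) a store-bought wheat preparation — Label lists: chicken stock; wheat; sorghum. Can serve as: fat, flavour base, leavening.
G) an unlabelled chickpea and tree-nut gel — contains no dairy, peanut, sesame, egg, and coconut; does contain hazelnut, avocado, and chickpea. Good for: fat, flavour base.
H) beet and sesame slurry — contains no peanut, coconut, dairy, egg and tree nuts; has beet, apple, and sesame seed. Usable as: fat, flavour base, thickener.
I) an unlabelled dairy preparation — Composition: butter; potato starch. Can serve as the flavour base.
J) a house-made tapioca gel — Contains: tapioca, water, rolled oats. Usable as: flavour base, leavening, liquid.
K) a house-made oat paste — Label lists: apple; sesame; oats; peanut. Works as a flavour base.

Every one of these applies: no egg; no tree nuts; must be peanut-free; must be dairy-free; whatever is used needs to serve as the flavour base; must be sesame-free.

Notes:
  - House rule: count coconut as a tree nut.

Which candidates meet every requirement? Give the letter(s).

C, F, J

A: not usable as a flavour base; has tahini, so not sesame-free — no
B: has sesame seed, so not sesame-free; has cream, so not dairy-free — reject
C: only sunflower seed; none excluded — valid
D: has peanut, so not peanut-free — no
E: has whole egg, so not egg-free; has coconut oil, so not tree-nut-free — out
F: all constraints satisfied — keep
G: has hazelnut, so not tree-nut-free — no
H: has sesame seed, so not sesame-free — no
I: has butter, so not dairy-free — no
J: all constraints satisfied — OK
K: has sesame, so not sesame-free; has peanut, so not peanut-free — out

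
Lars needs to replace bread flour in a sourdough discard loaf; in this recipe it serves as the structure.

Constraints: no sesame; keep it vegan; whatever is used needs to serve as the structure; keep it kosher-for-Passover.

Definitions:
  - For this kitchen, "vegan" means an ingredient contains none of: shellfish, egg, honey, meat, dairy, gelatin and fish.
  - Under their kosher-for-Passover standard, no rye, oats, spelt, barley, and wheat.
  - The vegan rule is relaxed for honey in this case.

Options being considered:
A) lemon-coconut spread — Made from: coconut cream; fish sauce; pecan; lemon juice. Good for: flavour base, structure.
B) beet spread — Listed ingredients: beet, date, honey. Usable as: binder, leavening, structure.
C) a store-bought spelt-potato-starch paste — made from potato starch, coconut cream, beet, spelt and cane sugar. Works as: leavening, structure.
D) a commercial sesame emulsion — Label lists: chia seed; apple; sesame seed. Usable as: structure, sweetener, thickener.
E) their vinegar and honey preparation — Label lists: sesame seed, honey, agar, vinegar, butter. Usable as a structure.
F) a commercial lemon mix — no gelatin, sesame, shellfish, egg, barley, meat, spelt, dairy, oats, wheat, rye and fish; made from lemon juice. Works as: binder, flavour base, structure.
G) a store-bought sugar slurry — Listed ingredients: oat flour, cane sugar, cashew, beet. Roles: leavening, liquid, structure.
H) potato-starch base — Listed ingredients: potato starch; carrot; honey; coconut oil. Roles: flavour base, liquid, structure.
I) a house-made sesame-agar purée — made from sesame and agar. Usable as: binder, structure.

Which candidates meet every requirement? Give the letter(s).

B, F, H

A: has fish sauce, so not vegan — reject
B: honey is permitted under the vegan carve-out; nothing else excluded — keep
C: has spelt, so not kosher-for-Passover — reject
D: has sesame seed, so not sesame-free — no
E: has butter, so not vegan; has sesame seed, so not sesame-free — reject
F: works as a structure, kosher-for-Passover, vegan — valid
G: has oat flour, so not kosher-for-Passover — no
H: honey is permitted under the vegan carve-out; nothing else excluded — OK
I: has sesame, so not sesame-free — no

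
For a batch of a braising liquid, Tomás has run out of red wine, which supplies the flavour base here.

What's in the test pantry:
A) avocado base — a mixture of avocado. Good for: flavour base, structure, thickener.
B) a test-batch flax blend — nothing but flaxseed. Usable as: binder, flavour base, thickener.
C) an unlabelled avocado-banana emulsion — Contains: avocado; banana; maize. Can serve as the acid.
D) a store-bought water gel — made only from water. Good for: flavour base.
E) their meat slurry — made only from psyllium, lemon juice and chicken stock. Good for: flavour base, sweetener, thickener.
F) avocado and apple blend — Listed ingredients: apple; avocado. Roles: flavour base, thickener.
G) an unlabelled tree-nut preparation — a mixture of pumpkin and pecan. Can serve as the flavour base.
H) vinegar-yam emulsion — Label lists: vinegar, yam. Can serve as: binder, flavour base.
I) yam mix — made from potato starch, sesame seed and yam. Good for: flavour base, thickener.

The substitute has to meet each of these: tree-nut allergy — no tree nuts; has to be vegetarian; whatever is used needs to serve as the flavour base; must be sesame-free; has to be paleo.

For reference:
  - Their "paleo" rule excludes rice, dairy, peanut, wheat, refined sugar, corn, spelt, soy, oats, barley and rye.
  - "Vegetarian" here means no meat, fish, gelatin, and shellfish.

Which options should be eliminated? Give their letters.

A: only avocado; none excluded — OK
B: works as a flavour base, no sesame, vegetarian — valid
C: not usable as a flavour base; has maize, so not paleo — reject
D: nothing on the exclusion list — valid
E: has chicken stock, so not vegetarian — no
F: only apple and avocado; none excluded — valid
G: has pecan, so not tree-nut-free — out
H: only yam and vinegar; none excluded — keep
I: has sesame seed, so not sesame-free — reject

C, E, G, I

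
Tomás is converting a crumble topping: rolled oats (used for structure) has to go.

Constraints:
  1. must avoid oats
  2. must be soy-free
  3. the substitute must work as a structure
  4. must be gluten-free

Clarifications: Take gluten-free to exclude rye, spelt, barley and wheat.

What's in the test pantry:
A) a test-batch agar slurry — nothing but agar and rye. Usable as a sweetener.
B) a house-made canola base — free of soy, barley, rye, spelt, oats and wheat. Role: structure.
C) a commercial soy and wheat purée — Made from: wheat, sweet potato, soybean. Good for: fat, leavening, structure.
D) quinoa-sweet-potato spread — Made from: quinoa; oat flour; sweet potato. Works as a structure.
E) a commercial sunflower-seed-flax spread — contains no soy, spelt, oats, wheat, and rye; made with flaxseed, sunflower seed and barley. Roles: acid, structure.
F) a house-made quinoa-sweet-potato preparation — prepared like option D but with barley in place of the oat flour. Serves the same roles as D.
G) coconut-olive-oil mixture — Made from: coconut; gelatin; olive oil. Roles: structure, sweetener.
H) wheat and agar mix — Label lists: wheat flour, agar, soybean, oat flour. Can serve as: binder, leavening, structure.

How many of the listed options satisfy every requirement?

A: not usable as a structure; has rye, so not gluten-free — reject
B: every rule checks out — valid
C: has wheat, so not gluten-free; has soybean, so not soy-free — reject
D: has oat flour, so not oat-free — no
E: has barley, so not gluten-free — no
F: has barley, so not gluten-free — no
G: only coconut, gelatin, and olive oil; none excluded — valid
H: has wheat flour, so not gluten-free; has soybean, so not soy-free (and 1 more) — reject

2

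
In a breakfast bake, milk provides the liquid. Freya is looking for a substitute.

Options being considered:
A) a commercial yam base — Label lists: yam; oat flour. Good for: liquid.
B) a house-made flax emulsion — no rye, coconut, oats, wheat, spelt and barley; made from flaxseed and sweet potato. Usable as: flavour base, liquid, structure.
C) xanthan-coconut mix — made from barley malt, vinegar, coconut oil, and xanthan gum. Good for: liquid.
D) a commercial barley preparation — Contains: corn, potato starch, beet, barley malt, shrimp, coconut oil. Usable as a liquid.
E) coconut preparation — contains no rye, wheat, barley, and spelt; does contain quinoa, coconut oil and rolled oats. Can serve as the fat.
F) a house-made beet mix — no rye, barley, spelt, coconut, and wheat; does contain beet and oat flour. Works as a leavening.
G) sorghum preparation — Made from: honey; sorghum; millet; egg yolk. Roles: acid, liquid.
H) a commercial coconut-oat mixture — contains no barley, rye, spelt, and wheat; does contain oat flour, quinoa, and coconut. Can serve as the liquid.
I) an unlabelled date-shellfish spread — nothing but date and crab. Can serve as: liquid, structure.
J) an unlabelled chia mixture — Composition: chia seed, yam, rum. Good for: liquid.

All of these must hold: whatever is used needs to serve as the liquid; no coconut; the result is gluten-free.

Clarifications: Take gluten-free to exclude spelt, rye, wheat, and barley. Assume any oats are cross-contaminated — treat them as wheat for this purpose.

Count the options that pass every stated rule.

A: has oat flour, so not gluten-free — reject
B: gluten-free, no coconut — OK
C: has barley malt, so not gluten-free; has coconut oil, so not coconut-free — out
D: has barley malt, so not gluten-free; has coconut oil, so not coconut-free — no
E: not usable as a liquid; has rolled oats, so not gluten-free (and 1 more) — out
F: not usable as a liquid; has oat flour, so not gluten-free — no
G: all constraints satisfied — valid
H: has oat flour, so not gluten-free; has coconut, so not coconut-free — no
I: all constraints satisfied — keep
J: works as a liquid, gluten-free, no coconut — OK

4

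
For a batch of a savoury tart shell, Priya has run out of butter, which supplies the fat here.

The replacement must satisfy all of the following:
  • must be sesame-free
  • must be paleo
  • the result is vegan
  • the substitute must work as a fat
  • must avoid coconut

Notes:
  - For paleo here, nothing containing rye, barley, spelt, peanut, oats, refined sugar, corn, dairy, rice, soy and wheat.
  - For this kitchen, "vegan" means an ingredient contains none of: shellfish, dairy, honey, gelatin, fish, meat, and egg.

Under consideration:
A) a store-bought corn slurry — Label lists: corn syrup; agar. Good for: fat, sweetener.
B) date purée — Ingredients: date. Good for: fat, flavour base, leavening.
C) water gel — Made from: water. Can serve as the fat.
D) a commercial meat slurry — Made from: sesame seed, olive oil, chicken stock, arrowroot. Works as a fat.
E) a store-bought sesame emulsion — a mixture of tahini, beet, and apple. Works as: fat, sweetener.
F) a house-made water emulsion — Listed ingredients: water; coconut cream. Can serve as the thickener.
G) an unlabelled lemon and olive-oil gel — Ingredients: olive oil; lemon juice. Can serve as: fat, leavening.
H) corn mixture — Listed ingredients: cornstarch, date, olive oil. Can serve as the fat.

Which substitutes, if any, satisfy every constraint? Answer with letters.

A: has corn syrup, so not paleo — out
B: no sesame, vegan — valid
C: all constraints satisfied — keep
D: has chicken stock, so not vegan; has sesame seed, so not sesame-free — no
E: has tahini, so not sesame-free — no
F: not usable as a fat; has coconut cream, so not coconut-free — no
G: works as a fat, no coconut, paleo — OK
H: has cornstarch, so not paleo — out

B, C, G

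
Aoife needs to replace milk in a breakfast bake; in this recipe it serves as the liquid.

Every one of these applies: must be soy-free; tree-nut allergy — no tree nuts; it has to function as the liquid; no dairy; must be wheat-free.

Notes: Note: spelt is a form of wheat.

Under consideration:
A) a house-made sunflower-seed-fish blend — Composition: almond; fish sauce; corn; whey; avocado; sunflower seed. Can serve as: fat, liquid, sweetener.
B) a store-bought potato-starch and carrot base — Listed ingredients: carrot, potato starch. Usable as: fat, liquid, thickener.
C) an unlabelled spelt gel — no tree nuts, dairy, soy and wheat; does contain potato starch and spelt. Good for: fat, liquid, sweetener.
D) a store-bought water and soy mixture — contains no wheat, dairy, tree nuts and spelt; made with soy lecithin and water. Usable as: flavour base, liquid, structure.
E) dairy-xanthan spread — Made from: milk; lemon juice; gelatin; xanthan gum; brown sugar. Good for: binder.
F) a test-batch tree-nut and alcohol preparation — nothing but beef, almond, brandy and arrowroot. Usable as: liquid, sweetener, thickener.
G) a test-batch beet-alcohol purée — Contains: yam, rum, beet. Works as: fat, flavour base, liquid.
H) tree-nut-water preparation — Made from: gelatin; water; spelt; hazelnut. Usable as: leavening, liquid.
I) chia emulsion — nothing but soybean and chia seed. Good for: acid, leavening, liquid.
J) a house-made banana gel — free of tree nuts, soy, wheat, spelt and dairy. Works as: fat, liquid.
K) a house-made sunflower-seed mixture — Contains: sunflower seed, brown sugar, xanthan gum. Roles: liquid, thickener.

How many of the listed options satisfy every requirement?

A: has almond, so not tree-nut-free; has whey, so not dairy-free — reject
B: nothing on the exclusion list — OK
C: has spelt, so not wheat-free — reject
D: has soy lecithin, so not soy-free — reject
E: not usable as a liquid; has milk, so not dairy-free — no
F: has almond, so not tree-nut-free — no
G: wheat-free, no soy — keep
H: has hazelnut, so not tree-nut-free; has spelt, so not wheat-free — reject
I: has soybean, so not soy-free — out
J: nothing on the exclusion list — OK
K: nothing on the exclusion list — keep

4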